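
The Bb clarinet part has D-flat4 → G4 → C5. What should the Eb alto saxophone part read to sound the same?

Ab4 D5 G5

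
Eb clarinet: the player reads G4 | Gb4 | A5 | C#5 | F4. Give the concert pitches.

Bb4 Bbb4 C6 E5 Ab4

The Eb clarinet sounds a minor third above written, so transpose each written note up a minor third.
G4 → Bb4
Gb4 → Bbb4
A5 → C6
C#5 → E5
F4 → Ab4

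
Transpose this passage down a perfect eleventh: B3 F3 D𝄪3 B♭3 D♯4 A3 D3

F#2 C2 A##1 F2 A#2 E2 A1

B3 becomes F#2
F3 becomes C2
D##3 becomes A##1
Bb3 becomes F2
D#4 becomes A#2
A3 becomes E2
D3 becomes A1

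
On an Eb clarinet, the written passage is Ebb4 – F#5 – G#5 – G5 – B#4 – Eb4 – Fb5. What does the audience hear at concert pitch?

Gbb4 A5 B5 Bb5 D#5 Gb4 Abb5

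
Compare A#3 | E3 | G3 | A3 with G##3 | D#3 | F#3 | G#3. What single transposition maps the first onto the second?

From A#3 to G##3 is 2 letter names — a second of some quality.
G##3 to A#3 is 1 semitone, which makes it a minor second; the second version is lower, so the direction is down.
Checking another pair — A3 → G#3 — gives the same interval.

down a minor second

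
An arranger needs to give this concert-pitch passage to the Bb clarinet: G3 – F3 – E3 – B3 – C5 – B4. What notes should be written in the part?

A3 G3 F#3 C#4 D5 C#5

The Bb clarinet sounds a major second below written, so the written part must be a major second above concert — transpose each note up.
G3 to A3
F3 to G3
E3 to F#3
B3 to C#4
C5 to D5
B4 to C#5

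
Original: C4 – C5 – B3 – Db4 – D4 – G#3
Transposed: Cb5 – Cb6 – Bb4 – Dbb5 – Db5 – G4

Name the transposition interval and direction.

up a diminished octave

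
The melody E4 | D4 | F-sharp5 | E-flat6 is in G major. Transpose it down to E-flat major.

G major to E-flat major down is a major third, so every note moves down by that interval.
E4 becomes C4
D4 becomes Bb3
F#5 becomes D5
Eb6 becomes Cb6

C4 Bb3 D5 Cb6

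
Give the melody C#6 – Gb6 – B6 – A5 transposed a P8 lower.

C#5 Gb5 B5 A4

C#6 gives C#5
Gb6 gives Gb5
B6 gives B5
A5 gives A4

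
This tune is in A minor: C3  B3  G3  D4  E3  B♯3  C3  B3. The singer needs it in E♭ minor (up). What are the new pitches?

Gb3 F4 Db4 Ab4 Bb3 F#4 Gb3 F4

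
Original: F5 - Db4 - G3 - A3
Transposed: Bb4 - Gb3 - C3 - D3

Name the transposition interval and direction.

down a perfect fifth

From F5 to Bb4 is 5 letter names — a fifth of some quality.
Bb4 to F5 is 7 semitones, which makes it a perfect fifth; the second version is lower, so the direction is down.
Checking another pair — A3 → D3 — gives the same interval.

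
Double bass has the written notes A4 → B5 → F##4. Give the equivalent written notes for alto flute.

First find concert pitch: the double bass sounds a perfect octave below written, so A4 B5 F##4 sounds A3 B4 F##3.
Then write for alto flute: it sounds a perfect fourth below written, so the part must be a perfect fourth above concert.
A3 → D4
B4 → E5
F##3 → B#3

D4 E5 B#3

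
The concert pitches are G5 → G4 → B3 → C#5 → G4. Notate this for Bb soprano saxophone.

Written C4 sounds as Bb3 on the Bb soprano saxophone, so concert pitches are written a major second up.
G5 to A5
G4 to A4
B3 to C#4
C#5 to D#5
G4 to A4

A5 A4 C#4 D#5 A4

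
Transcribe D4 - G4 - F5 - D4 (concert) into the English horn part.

Written C4 sounds as F3 on the English horn, so concert pitches are written a perfect fifth up.
D4 becomes A4
G4 becomes D5
F5 becomes C6
D4 becomes A4

A4 D5 C6 A4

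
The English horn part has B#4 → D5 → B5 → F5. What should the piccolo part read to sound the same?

E#3 G3 E4 Bb3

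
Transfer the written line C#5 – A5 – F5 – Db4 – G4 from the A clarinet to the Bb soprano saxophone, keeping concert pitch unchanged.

B#4 G#5 E5 C4 F#4

First find concert pitch: the A clarinet sounds a minor third below written, so C#5 A5 F5 Db4 G4 sounds A#4 F#5 D5 Bb3 E4.
Then write for Bb soprano saxophone: it sounds a major second below written, so the part must be a major second above concert.
A#4 → B#4
F#5 → G#5
D5 → E5
Bb3 → C4
E4 → F#4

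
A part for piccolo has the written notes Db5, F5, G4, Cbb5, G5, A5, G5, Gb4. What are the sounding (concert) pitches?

The piccolo sounds a perfect octave above written, so transpose each written note up a perfect octave.
Db5 gives Db6
F5 gives F6
G4 gives G5
Cbb5 gives Cbb6
G5 gives G6
A5 gives A6
G5 gives G6
Gb4 gives Gb5

Db6 F6 G5 Cbb6 G6 A6 G6 Gb5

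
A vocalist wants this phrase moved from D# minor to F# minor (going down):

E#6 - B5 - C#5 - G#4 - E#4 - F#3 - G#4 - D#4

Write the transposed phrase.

G#5 D5 E4 B3 G#3 A2 B3 F#3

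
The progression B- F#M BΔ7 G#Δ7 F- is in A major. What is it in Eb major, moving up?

F- CM FΔ7 DΔ7 Cb-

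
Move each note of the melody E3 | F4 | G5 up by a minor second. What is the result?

F3 Gb4 Ab5

E3 to F3
F4 to Gb4
G5 to Ab5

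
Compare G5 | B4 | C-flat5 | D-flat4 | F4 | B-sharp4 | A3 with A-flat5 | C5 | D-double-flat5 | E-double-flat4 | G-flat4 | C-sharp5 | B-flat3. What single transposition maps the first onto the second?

up a minor second

From G5 to Ab5 is 2 letter names — a second of some quality.
G5 to Ab5 is 1 semitone, which makes it a minor second; the second version is higher, so the direction is up.
Checking another pair — A3 → Bb3 — gives the same interval.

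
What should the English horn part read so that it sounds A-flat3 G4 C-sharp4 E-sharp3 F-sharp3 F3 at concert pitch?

The English horn sounds a perfect fifth below written, so the written part must be a perfect fifth above concert — transpose each note up.
Ab3 → Eb4
G4 → D5
C#4 → G#4
E#3 → B#3
F#3 → C#4
F3 → C4

Eb4 D5 G#4 B#3 C#4 C4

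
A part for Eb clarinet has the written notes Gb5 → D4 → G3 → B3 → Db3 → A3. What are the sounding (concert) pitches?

Written C4 on the Eb clarinet sounds as Eb4, a minor third higher; apply that shift to every note.
Gb5 gives Bbb5
D4 gives F4
G3 gives Bb3
B3 gives D4
Db3 gives Fb3
A3 gives C4

Bbb5 F4 Bb3 D4 Fb3 C4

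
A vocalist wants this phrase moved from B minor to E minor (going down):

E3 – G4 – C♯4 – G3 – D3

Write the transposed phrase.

A2 C4 F#3 C3 G2

B minor to E minor down is a perfect fifth, so every note moves down by that interval.
E3 to A2
G4 to C4
C#4 to F#3
G3 to C3
D3 to G2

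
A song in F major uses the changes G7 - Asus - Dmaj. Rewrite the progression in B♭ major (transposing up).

C7 Dsus Gmaj

F major up to B♭ major is a perfect fourth; each chord root moves by that interval while the quality stays the same.
G7: root G up a perfect fourth → C, giving C7.
Asus: root A up a perfect fourth → D, giving Dsus.
Dmaj: root D up a perfect fourth → G, giving Gmaj.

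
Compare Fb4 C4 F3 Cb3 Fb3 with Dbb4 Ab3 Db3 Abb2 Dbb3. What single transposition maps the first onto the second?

Take the first pair: Fb4 → Dbb4. F to D spans 3 letter names, so the interval is some kind of third.
Dbb4 to Fb4 is 4 semitones, which makes it a major third; the second version is lower, so the direction is down.
Checking another pair — Fb3 → Dbb3 — gives the same interval.

down a major third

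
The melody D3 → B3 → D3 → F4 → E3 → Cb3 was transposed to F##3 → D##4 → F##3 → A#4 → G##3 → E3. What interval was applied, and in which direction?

up an augmented third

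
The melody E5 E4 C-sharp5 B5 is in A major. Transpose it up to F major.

C6 C5 A5 G6

From A up to F is a minor sixth; apply that to each pitch.
E5 → C6
E4 → C5
C#5 → A5
B5 → G6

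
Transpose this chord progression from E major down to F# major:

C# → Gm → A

E major down to F# major is a minor seventh; each chord root moves by that interval while the quality stays the same.
C#: root C# down a minor seventh → D#, giving D#.
Gm: root G down a minor seventh → A, giving Am.
A: root A down a minor seventh → B, giving B.

D# Am B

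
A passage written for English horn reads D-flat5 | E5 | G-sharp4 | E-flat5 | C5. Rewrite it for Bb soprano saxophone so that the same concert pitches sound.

Ab4 B4 D#4 Bb4 G4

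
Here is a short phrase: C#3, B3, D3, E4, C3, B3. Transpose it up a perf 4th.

C#3 gives F#3
B3 gives E4
D3 gives G3
E4 gives A4
C3 gives F3
B3 gives E4

F#3 E4 G3 A4 F3 E4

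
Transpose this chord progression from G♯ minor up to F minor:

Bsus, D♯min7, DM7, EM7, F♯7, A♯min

Absus Cmin7 CbM7 DbM7 Eb7 Gmin

G♯ minor up to F minor is a diminished seventh; each chord root moves by that interval while the quality stays the same.
Bsus: root B up a diminished seventh → Ab, giving Absus.
D♯min7: root D♯ up a diminished seventh → C, giving Cmin7.
DM7: root D up a diminished seventh → Cb, giving CbM7.
EM7: root E up a diminished seventh → Db, giving DbM7.
F♯7: root F♯ up a diminished seventh → Eb, giving Eb7.
A♯min: root A♯ up a diminished seventh → G, giving Gmin.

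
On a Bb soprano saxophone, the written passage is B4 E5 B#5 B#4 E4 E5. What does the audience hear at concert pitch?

A4 D5 A#5 A#4 D4 D5

The Bb soprano saxophone sounds a major second below written, so transpose each written note down a major second.
B4 gives A4
E5 gives D5
B#5 gives A#5
B#4 gives A#4
E4 gives D4
E5 gives D5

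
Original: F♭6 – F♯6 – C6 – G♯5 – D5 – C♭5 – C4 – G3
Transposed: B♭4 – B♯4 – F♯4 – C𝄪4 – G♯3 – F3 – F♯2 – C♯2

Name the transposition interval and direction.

From Fb6 to Bb4 is 12 letter names — a twelfth of some quality.
Bb4 to Fb6 is 18 semitones, which makes it a diminished twelfth; the second version is lower, so the direction is down.
Checking another pair — G3 → C#2 — gives the same interval.

down a diminished twelfth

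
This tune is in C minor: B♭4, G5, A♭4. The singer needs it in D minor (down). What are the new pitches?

From C down to D is a minor seventh; apply that to each pitch.
Bb4 becomes C4
G5 becomes A4
Ab4 becomes Bb3

C4 A4 Bb3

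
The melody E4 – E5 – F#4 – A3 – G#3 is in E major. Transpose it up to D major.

D5 D6 E5 G4 F#4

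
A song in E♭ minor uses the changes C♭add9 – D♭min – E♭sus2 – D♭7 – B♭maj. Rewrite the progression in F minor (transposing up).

E♭ minor up to F minor is a major second; each chord root moves by that interval while the quality stays the same.
C♭add9: root C♭ up a major second → Db, giving Dbadd9.
D♭min: root D♭ up a major second → Eb, giving Ebmin.
E♭sus2: root E♭ up a major second → F, giving Fsus2.
D♭7: root D♭ up a major second → Eb, giving Eb7.
B♭maj: root B♭ up a major second → C, giving Cmaj.

Dbadd9 Ebmin Fsus2 Eb7 Cmaj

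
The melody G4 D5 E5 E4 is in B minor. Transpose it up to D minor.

From B up to D is a minor third; apply that to each pitch.
G4 becomes Bb4
D5 becomes F5
E5 becomes G5
E4 becomes G4

Bb4 F5 G5 G4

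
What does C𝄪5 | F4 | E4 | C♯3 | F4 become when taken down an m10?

C##5 becomes A##3
F4 becomes D3
E4 becomes C#3
C#3 becomes A#1
F4 becomes D3

A##3 D3 C#3 A#1 D3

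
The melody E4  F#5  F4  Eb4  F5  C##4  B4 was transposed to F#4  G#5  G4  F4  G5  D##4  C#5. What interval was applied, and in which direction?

Take the first pair: E4 → F#4. E to F spans 2 letter names, so the interval is some kind of second.
E4 to F#4 is 2 semitones, which makes it a major second; the second version is higher, so the direction is up.
Checking another pair — B4 → C#5 — gives the same interval.

up a major second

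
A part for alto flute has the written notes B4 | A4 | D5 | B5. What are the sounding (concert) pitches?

F#4 E4 A4 F#5

Written C4 on the alto flute sounds as G3, a perfect fourth lower; apply that shift to every note.
B4 → F#4
A4 → E4
D5 → A4
B5 → F#5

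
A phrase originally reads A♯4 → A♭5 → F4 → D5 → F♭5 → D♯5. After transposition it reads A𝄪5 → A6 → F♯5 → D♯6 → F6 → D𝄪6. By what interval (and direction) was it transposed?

Take the first pair: A#4 → A##5. A to A spans 8 letter names, so the interval is some kind of octave.
A#4 to A##5 is 13 semitones, which makes it an augmented octave; the second version is higher, so the direction is up.
Checking another pair — D#5 → D##6 — gives the same interval.

up an augmented octave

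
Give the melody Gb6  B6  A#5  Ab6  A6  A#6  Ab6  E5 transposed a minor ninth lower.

F5 A#5 G##4 G5 G#5 G##5 G5 D#4

Gb6: a ninth down reaches F, and 13 semitones makes it F5.
B6 down a minor ninth is A#5.
A minor ninth down from A#5 gives G##4.
Ab6: a ninth down reaches G, and 13 semitones makes it G5.
A minor ninth down from A6 gives G#5.
A minor ninth down from A#6 gives G##5.
A minor ninth down from Ab6 gives G5.
E5: a ninth down reaches D, and 13 semitones makes it D#4.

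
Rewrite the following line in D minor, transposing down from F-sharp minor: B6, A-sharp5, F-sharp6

F-sharp minor to D minor down is a major third, so every note moves down by that interval.
B6 to G6
A#5 to F#5
F#6 to D6

G6 F#5 D6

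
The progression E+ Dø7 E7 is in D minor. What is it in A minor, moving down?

B+ Aø7 B7

D minor down to A minor is a perfect fourth; each chord root moves by that interval while the quality stays the same.
E+: root E down a perfect fourth → B, giving B+.
Dø7: root D down a perfect fourth → A, giving Aø7.
E7: root E down a perfect fourth → B, giving B7.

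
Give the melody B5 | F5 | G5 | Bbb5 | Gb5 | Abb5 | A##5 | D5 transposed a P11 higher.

E7 Bb6 C7 Ebb7 Cb7 Dbb7 D##7 G6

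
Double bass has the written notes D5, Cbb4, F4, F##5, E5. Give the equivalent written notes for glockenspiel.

First find concert pitch: the double bass sounds a perfect octave below written, so D5 Cbb4 F4 F##5 E5 sounds D4 Cbb3 F3 F##4 E4.
Then write for glockenspiel: it sounds a perfect fifteenth above written, so the part must be a perfect fifteenth below concert.
D4 → D2
Cbb3 → Cbb1
F3 → F1
F##4 → F##2
E4 → E2

D2 Cbb1 F1 F##2 E2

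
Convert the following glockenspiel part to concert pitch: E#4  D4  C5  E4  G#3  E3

Written C4 on the glockenspiel sounds as C6, a perfect fifteenth higher; apply that shift to every note.
E#4 -> E#6
D4 -> D6
C5 -> C7
E4 -> E6
G#3 -> G#5
E3 -> E5

E#6 D6 C7 E6 G#5 E5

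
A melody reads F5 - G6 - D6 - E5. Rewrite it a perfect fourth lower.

F5 -> C5
G6 -> D6
D6 -> A5
E5 -> B4

C5 D6 A5 B4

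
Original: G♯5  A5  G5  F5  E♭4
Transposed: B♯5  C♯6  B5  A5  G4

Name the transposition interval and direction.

up a major third

Take the first pair: G#5 → B#5. G to B spans 3 letter names, so the interval is some kind of third.
G#5 to B#5 is 4 semitones, which makes it a major third; the second version is higher, so the direction is up.
Checking another pair — Eb4 → G4 — gives the same interval.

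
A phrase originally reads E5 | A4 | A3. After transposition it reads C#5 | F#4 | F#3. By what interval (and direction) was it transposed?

Take the first pair: E5 → C#5. E to C spans 3 letter names, so the interval is some kind of third.
C#5 to E5 is 3 semitones, which makes it a minor third; the second version is lower, so the direction is down.
Checking another pair — A3 → F#3 — gives the same interval.

down a minor third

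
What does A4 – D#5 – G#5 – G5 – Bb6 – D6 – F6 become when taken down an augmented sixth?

A4: a sixth down reaches C, and 10 semitones makes it Cb4.
D#5: a sixth down reaches F, and 10 semitones makes it F4.
An augmented sixth down from G#5 gives Bb4.
G5 down an augmented sixth is Bbb4.
An augmented sixth down from Bb6 gives Dbb6.
An augmented sixth down from D6 gives Fb5.
F6: a sixth down reaches A, and 10 semitones makes it Abb5.

Cb4 F4 Bb4 Bbb4 Dbb6 Fb5 Abb5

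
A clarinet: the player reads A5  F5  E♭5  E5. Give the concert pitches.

F#5 D5 C5 C#5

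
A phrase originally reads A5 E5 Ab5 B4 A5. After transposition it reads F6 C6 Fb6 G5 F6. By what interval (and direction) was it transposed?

up a minor sixth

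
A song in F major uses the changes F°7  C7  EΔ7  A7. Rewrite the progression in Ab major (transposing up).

F major up to Ab major is a minor third; each chord root moves by that interval while the quality stays the same.
F°7: root F up a minor third → Ab, giving Ab°7.
C7: root C up a minor third → Eb, giving Eb7.
EΔ7: root E up a minor third → G, giving GΔ7.
A7: root A up a minor third → C, giving C7.

Ab°7 Eb7 GΔ7 C7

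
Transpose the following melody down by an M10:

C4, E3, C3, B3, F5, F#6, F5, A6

Ab2 C2 Ab1 G2 Db4 D5 Db4 F5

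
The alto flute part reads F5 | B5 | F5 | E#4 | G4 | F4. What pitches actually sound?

C5 F#5 C5 B#3 D4 C4

The alto flute sounds a perfect fourth below written, so transpose each written note down a perfect fourth.
F5 to C5
B5 to F#5
F5 to C5
E#4 to B#3
G4 to D4
F4 to C4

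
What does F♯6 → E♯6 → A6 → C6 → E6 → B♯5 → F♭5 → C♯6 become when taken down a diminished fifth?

F#6: a fifth down reaches B, and 6 semitones makes it B#5.
E#6: a fifth down reaches A, and 6 semitones makes it A##5.
A6 down a diminished fifth is D#6.
C6 down a diminished fifth is F#5.
A diminished fifth down from E6 gives A#5.
B#5: a fifth down reaches E, and 6 semitones makes it E##5.
Fb5: a fifth down reaches B, and 6 semitones makes it Bb4.
A diminished fifth down from C#6 gives F##5.

B#5 A##5 D#6 F#5 A#5 E##5 Bb4 F##5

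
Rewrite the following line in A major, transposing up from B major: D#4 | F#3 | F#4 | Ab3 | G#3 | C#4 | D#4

C#5 E4 E5 Gb4 F#4 B4 C#5

B major to A major up is a minor seventh, so every note moves up by that interval.
D#4 to C#5
F#3 to E4
F#4 to E5
Ab3 to Gb4
G#3 to F#4
C#4 to B4
D#4 to C#5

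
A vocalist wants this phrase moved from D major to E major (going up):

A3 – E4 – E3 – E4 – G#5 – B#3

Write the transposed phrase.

B3 F#4 F#3 F#4 A#5 C##4

D major to E major up is a major second, so every note moves up by that interval.
A3 to B3
E4 to F#4
E3 to F#3
E4 to F#4
G#5 to A#5
B#3 to C##4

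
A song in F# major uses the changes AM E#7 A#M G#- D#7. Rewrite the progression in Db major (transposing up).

F# major up to Db major is a diminished sixth; each chord root moves by that interval while the quality stays the same.
AM: root A up a diminished sixth → Fb, giving FbM.
E#7: root E# up a diminished sixth → C, giving C7.
A#M: root A# up a diminished sixth → F, giving FM.
G#-: root G# up a diminished sixth → Eb, giving Eb-.
D#7: root D# up a diminished sixth → Bb, giving Bb7.

FbM C7 FM Eb- Bb7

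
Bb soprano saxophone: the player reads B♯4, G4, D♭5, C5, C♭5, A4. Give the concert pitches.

A#4 F4 Cb5 Bb4 Bbb4 G4

The Bb soprano saxophone sounds a major second below written, so transpose each written note down a major second.
B#4 → A#4
G4 → F4
Db5 → Cb5
C5 → Bb4
Cb5 → Bbb4
A4 → G4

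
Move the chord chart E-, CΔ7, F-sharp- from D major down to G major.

D major down to G major is a perfect fifth; each chord root moves by that interval while the quality stays the same.
E-: root E down a perfect fifth → A, giving A-.
CΔ7: root C down a perfect fifth → F, giving FΔ7.
F-sharp-: root F-sharp down a perfect fifth → B, giving B-.

A- FΔ7 B-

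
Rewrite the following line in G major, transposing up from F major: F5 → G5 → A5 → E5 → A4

F major to G major up is a major second, so every note moves up by that interval.
F5 to G5
G5 to A5
A5 to B5
E5 to F#5
A4 to B4

G5 A5 B5 F#5 B4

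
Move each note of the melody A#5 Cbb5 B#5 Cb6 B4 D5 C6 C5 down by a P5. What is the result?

D#5 Fbb4 E#5 Fb5 E4 G4 F5 F4

A#5 → D#5
Cbb5 → Fbb4
B#5 → E#5
Cb6 → Fb5
B4 → E4
D5 → G4
C6 → F5
C5 → F4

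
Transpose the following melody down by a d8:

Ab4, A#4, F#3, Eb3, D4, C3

A3 A##3 F##2 E2 D#3 C#2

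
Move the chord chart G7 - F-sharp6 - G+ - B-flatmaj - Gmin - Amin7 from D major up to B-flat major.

Eb7 D6 Eb+ Gbmaj Ebmin Fmin7

D major up to B-flat major is a minor sixth; each chord root moves by that interval while the quality stays the same.
G7: root G up a minor sixth → Eb, giving Eb7.
F-sharp6: root F-sharp up a minor sixth → D, giving D6.
G+: root G up a minor sixth → Eb, giving Eb+.
B-flatmaj: root B-flat up a minor sixth → Gb, giving Gbmaj.
Gmin: root G up a minor sixth → Eb, giving Ebmin.
Amin7: root A up a minor sixth → F, giving Fmin7.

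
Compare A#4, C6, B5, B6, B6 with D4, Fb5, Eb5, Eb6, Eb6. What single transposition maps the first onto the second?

down an augmented fifth

From A#4 to D4 is 5 letter names — a fifth of some quality.
D4 to A#4 is 8 semitones, which makes it an augmented fifth; the second version is lower, so the direction is down.
Checking another pair — B6 → Eb6 — gives the same interval.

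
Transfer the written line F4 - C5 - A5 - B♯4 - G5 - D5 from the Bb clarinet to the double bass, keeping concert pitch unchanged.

First find concert pitch: the Bb clarinet sounds a major second below written, so F4 C5 A5 B♯4 G5 D5 sounds Eb4 Bb4 G5 A#4 F5 C5.
Then write for double bass: it sounds a perfect octave below written, so the part must be a perfect octave above concert.
Eb4 → Eb5
Bb4 → Bb5
G5 → G6
A#4 → A#5
F5 → F6
C5 → C6

Eb5 Bb5 G6 A#5 F6 C6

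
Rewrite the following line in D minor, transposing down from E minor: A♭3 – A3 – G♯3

Gb3 G3 F#3

E minor to D minor down is a major second, so every note moves down by that interval.
Ab3 becomes Gb3
A3 becomes G3
G#3 becomes F#3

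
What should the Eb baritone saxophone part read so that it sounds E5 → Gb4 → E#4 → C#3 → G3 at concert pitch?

The Eb baritone saxophone sounds a major thirteenth below written, so the written part must be a major thirteenth above concert — transpose each note up.
E5 gives C#7
Gb4 gives Eb6
E#4 gives C##6
C#3 gives A#4
G3 gives E5

C#7 Eb6 C##6 A#4 E5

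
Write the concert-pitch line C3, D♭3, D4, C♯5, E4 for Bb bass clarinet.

D4 Eb4 E5 D#6 F#5

The Bb bass clarinet sounds a major ninth below written, so the written part must be a major ninth above concert — transpose each note up.
C3 gives D4
Db3 gives Eb4
D4 gives E5
C#5 gives D#6
E4 gives F#5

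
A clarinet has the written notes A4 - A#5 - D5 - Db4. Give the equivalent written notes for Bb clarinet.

First find concert pitch: the A clarinet sounds a minor third below written, so A4 A#5 D5 Db4 sounds F#4 F##5 B4 Bb3.
Then write for Bb clarinet: it sounds a major second below written, so the part must be a major second above concert.
F#4 → G#4
F##5 → G##5
B4 → C#5
Bb3 → C4

G#4 G##5 C#5 C4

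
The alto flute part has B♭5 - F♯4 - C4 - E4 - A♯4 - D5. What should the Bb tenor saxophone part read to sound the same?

G6 D#5 A4 C#5 F##5 B5

First find concert pitch: the alto flute sounds a perfect fourth below written, so B♭5 F♯4 C4 E4 A♯4 D5 sounds F5 C#4 G3 B3 E#4 A4.
Then write for Bb tenor saxophone: it sounds a major ninth below written, so the part must be a major ninth above concert.
F5 → G6
C#4 → D#5
G3 → A4
B3 → C#5
E#4 → F##5
A4 → B5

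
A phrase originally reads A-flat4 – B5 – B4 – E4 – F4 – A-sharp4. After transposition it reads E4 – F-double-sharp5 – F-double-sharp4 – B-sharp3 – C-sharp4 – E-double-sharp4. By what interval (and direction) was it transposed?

down a diminished fourth

From Ab4 to E4 is 4 letter names — a fourth of some quality.
E4 to Ab4 is 4 semitones, which makes it a diminished fourth; the second version is lower, so the direction is down.
Checking another pair — A#4 → E##4 — gives the same interval.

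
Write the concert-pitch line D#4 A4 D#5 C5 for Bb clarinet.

E#4 B4 E#5 D5

Written C4 sounds as Bb3 on the Bb clarinet, so concert pitches are written a major second up.
D#4 gives E#4
A4 gives B4
D#5 gives E#5
C5 gives D5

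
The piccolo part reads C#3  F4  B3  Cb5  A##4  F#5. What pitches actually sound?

Written C4 on the piccolo sounds as C5, a perfect octave higher; apply that shift to every note.
C#3 → C#4
F4 → F5
B3 → B4
Cb5 → Cb6
A##4 → A##5
F#5 → F#6

C#4 F5 B4 Cb6 A##5 F#6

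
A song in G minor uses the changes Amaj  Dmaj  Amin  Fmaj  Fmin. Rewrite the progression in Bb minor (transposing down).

Cmaj Fmaj Cmin Abmaj Abmin

G minor down to Bb minor is a major sixth; each chord root moves by that interval while the quality stays the same.
Amaj: root A down a major sixth → C, giving Cmaj.
Dmaj: root D down a major sixth → F, giving Fmaj.
Amin: root A down a major sixth → C, giving Cmin.
Fmaj: root F down a major sixth → Ab, giving Abmaj.
Fmin: root F down a major sixth → Ab, giving Abmin.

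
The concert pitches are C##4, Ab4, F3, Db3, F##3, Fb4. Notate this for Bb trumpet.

D##4 Bb4 G3 Eb3 G##3 Gb4

The Bb trumpet sounds a major second below written, so the written part must be a major second above concert — transpose each note up.
C##4 gives D##4
Ab4 gives Bb4
F3 gives G3
Db3 gives Eb3
F##3 gives G##3
Fb4 gives Gb4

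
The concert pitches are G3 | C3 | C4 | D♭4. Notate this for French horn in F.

Written C4 sounds as F3 on the French horn in F, so concert pitches are written a perfect fifth up.
G3 -> D4
C3 -> G3
C4 -> G4
Db4 -> Ab4

D4 G3 G4 Ab4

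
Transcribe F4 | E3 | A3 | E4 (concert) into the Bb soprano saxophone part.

The Bb soprano saxophone sounds a major second below written, so the written part must be a major second above concert — transpose each note up.
F4 gives G4
E3 gives F#3
A3 gives B3
E4 gives F#4

G4 F#3 B3 F#4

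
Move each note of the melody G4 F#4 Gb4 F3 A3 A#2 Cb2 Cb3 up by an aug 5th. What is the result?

G4 → D#5
F#4 → C##5
Gb4 → D5
F3 → C#4
A3 → E#4
A#2 → E##3
Cb2 → G2
Cb3 → G3

D#5 C##5 D5 C#4 E#4 E##3 G2 G3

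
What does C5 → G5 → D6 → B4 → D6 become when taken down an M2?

C5 -> Bb4
G5 -> F5
D6 -> C6
B4 -> A4
D6 -> C6

Bb4 F5 C6 A4 C6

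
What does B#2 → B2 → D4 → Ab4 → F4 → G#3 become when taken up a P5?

F##3 F#3 A4 Eb5 C5 D#4

B#2 becomes F##3
B2 becomes F#3
D4 becomes A4
Ab4 becomes Eb5
F4 becomes C5
G#3 becomes D#4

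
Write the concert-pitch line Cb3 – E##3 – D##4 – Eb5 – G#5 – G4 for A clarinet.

Ebb3 G##3 F##4 Gb5 B5 Bb4

The A clarinet sounds a minor third below written, so the written part must be a minor third above concert — transpose each note up.
Cb3 gives Ebb3
E##3 gives G##3
D##4 gives F##4
Eb5 gives Gb5
G#5 gives B5
G4 gives Bb4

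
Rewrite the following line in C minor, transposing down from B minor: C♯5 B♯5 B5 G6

D4 C#5 C5 Ab5

B minor to C minor down is a major seventh, so every note moves down by that interval.
C#5 → D4
B#5 → C#5
B5 → C5
G6 → Ab5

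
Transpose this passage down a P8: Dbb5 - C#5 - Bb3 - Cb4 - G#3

Dbb4 C#4 Bb2 Cb3 G#2

Dbb5 to Dbb4
C#5 to C#4
Bb3 to Bb2
Cb4 to Cb3
G#3 to G#2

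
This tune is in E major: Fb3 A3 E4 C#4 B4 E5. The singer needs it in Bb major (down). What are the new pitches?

From E down to Bb is an augmented fourth; apply that to each pitch.
Fb3 → Cbb3
A3 → Eb3
E4 → Bb3
C#4 → G3
B4 → F4
E5 → Bb4

Cbb3 Eb3 Bb3 G3 F4 Bb4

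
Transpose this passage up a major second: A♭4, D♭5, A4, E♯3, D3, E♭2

Bb4 Eb5 B4 F##3 E3 F2

Ab4 -> Bb4
Db5 -> Eb5
A4 -> B4
E#3 -> F##3
D3 -> E3
Eb2 -> F2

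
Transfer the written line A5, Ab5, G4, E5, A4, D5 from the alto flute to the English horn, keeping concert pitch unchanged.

B5 Bb5 A4 F#5 B4 E5

First find concert pitch: the alto flute sounds a perfect fourth below written, so A5 Ab5 G4 E5 A4 D5 sounds E5 Eb5 D4 B4 E4 A4.
Then write for English horn: it sounds a perfect fifth below written, so the part must be a perfect fifth above concert.
E5 → B5
Eb5 → Bb5
D4 → A4
B4 → F#5
E4 → B4
A4 → E5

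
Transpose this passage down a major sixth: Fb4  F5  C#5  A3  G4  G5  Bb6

Abb3 Ab4 E4 C3 Bb3 Bb4 Db6

Fb4 becomes Abb3
F5 becomes Ab4
C#5 becomes E4
A3 becomes C3
G4 becomes Bb3
G5 becomes Bb4
Bb6 becomes Db6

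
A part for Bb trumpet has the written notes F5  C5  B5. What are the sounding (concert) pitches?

The Bb trumpet sounds a major second below written, so transpose each written note down a major second.
F5 becomes Eb5
C5 becomes Bb4
B5 becomes A5

Eb5 Bb4 A5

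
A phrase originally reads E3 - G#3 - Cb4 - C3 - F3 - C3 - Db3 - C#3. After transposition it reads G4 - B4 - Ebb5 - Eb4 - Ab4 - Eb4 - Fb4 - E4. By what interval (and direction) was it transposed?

up a minor tenth

Take the first pair: E3 → G4. E to G spans 10 letter names, so the interval is some kind of tenth.
E3 to G4 is 15 semitones, which makes it a minor tenth; the second version is higher, so the direction is up.
Checking another pair — C#3 → E4 — gives the same interval.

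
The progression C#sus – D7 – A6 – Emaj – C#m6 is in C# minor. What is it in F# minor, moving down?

C# minor down to F# minor is a perfect fifth; each chord root moves by that interval while the quality stays the same.
C#sus: root C# down a perfect fifth → F#, giving F#sus.
D7: root D down a perfect fifth → G, giving G7.
A6: root A down a perfect fifth → D, giving D6.
Emaj: root E down a perfect fifth → A, giving Amaj.
C#m6: root C# down a perfect fifth → F#, giving F#m6.

F#sus G7 D6 Amaj F#m6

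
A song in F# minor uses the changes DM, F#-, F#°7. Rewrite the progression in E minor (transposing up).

F# minor up to E minor is a minor seventh; each chord root moves by that interval while the quality stays the same.
DM: root D up a minor seventh → C, giving CM.
F#-: root F# up a minor seventh → E, giving E-.
F#°7: root F# up a minor seventh → E, giving E°7.

CM E- E°7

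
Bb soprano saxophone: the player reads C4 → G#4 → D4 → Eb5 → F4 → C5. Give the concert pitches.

Bb3 F#4 C4 Db5 Eb4 Bb4

Written C4 on the Bb soprano saxophone sounds as Bb3, a major second lower; apply that shift to every note.
C4 -> Bb3
G#4 -> F#4
D4 -> C4
Eb5 -> Db5
F4 -> Eb4
C5 -> Bb4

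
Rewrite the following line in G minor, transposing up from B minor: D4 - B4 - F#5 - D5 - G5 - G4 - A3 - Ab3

Bb4 G5 D6 Bb5 Eb6 Eb5 F4 Fb4

From B up to G is a minor sixth; apply that to each pitch.
D4 gives Bb4
B4 gives G5
F#5 gives D6
D5 gives Bb5
G5 gives Eb6
G4 gives Eb5
A3 gives F4
Ab3 gives Fb4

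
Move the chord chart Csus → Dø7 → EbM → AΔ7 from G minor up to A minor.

Dsus Eø7 FM BΔ7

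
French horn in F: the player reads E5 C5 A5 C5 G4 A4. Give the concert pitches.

Written C4 on the French horn in F sounds as F3, a perfect fifth lower; apply that shift to every note.
E5 gives A4
C5 gives F4
A5 gives D5
C5 gives F4
G4 gives C4
A4 gives D4

A4 F4 D5 F4 C4 D4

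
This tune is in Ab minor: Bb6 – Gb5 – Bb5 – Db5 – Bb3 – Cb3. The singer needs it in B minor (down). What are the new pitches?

From Ab down to B is a diminished seventh; apply that to each pitch.
Bb6 to C#6
Gb5 to A4
Bb5 to C#5
Db5 to E4
Bb3 to C#3
Cb3 to D2

C#6 A4 C#5 E4 C#3 D2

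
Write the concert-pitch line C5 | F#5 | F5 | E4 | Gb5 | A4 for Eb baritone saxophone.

A6 D#7 D7 C#6 Eb7 F#6

Written C4 sounds as Eb2 on the Eb baritone saxophone, so concert pitches are written a major thirteenth up.
C5 to A6
F#5 to D#7
F5 to D7
E4 to C#6
Gb5 to Eb7
A4 to F#6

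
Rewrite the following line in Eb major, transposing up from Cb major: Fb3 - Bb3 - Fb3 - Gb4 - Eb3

From Cb up to Eb is a major third; apply that to each pitch.
Fb3 -> Ab3
Bb3 -> D4
Fb3 -> Ab3
Gb4 -> Bb4
Eb3 -> G3

Ab3 D4 Ab3 Bb4 G3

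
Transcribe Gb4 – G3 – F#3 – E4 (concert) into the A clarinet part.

Bbb4 Bb3 A3 G4

Written C4 sounds as A3 on the A clarinet, so concert pitches are written a minor third up.
Gb4 → Bbb4
G3 → Bb3
F#3 → A3
E4 → G4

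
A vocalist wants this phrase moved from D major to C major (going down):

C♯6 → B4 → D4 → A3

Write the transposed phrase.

B5 A4 C4 G3

D major to C major down is a major second, so every note moves down by that interval.
C#6 to B5
B4 to A4
D4 to C4
A3 to G3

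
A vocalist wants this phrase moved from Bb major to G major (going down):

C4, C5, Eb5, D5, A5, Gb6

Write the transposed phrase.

A3 A4 C5 B4 F#5 Eb6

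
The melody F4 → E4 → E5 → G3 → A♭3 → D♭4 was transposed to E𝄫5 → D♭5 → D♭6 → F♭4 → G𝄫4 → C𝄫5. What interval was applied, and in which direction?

up a diminished seventh

From F4 to Ebb5 is 7 letter names — a seventh of some quality.
F4 to Ebb5 is 9 semitones, which makes it a diminished seventh; the second version is higher, so the direction is up.
Checking another pair — Db4 → Cbb5 — gives the same interval.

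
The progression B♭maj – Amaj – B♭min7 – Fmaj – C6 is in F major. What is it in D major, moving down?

F major down to D major is a minor third; each chord root moves by that interval while the quality stays the same.
B♭maj: root B♭ down a minor third → G, giving Gmaj.
Amaj: root A down a minor third → F#, giving F#maj.
B♭min7: root B♭ down a minor third → G, giving Gmin7.
Fmaj: root F down a minor third → D, giving Dmaj.
C6: root C down a minor third → A, giving A6.

Gmaj F#maj Gmin7 Dmaj A6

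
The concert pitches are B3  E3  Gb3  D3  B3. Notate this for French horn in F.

The French horn in F sounds a perfect fifth below written, so the written part must be a perfect fifth above concert — transpose each note up.
B3 becomes F#4
E3 becomes B3
Gb3 becomes Db4
D3 becomes A3
B3 becomes F#4

F#4 B3 Db4 A3 F#4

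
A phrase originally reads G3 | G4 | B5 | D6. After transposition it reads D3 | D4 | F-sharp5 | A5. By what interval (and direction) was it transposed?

down a perfect fourth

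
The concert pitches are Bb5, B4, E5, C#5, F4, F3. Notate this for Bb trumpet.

C6 C#5 F#5 D#5 G4 G3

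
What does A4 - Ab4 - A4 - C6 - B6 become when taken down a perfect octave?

A3 Ab3 A3 C5 B5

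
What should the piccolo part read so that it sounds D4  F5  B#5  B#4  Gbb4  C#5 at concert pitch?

Written C4 sounds as C5 on the piccolo, so concert pitches are written a perfect octave down.
D4 → D3
F5 → F4
B#5 → B#4
B#4 → B#3
Gbb4 → Gbb3
C#5 → C#4

D3 F4 B#4 B#3 Gbb3 C#4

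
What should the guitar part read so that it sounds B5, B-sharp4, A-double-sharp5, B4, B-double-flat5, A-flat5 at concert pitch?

Written C4 sounds as C3 on the guitar, so concert pitches are written a perfect octave up.
B5 gives B6
B#4 gives B#5
A##5 gives A##6
B4 gives B5
Bbb5 gives Bbb6
Ab5 gives Ab6

B6 B#5 A##6 B5 Bbb6 Ab6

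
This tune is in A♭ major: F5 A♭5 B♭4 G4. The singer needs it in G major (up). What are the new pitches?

E6 G6 A5 F#5

A♭ major to G major up is a major seventh, so every note moves up by that interval.
F5 -> E6
Ab5 -> G6
Bb4 -> A5
G4 -> F#5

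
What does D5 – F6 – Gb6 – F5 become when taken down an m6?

F#4 A5 Bb5 A4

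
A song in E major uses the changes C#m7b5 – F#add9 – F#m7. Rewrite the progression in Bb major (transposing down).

Gm7b5 Cadd9 Cm7

E major down to Bb major is an augmented fourth; each chord root moves by that interval while the quality stays the same.
C#m7b5: root C# down an augmented fourth → G, giving Gm7b5.
F#add9: root F# down an augmented fourth → C, giving Cadd9.
F#m7: root F# down an augmented fourth → C, giving Cm7.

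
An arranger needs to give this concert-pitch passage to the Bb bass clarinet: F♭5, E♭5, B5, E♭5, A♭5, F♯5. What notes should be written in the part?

Gb6 F6 C#7 F6 Bb6 G#6

Written C4 sounds as Bb2 on the Bb bass clarinet, so concert pitches are written a major ninth up.
Fb5 to Gb6
Eb5 to F6
B5 to C#7
Eb5 to F6
Ab5 to Bb6
F#5 to G#6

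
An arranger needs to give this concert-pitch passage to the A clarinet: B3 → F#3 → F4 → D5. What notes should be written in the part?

D4 A3 Ab4 F5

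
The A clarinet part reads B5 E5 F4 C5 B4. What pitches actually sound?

G#5 C#5 D4 A4 G#4

The A clarinet sounds a minor third below written, so transpose each written note down a minor third.
B5 → G#5
E5 → C#5
F4 → D4
C5 → A4
B4 → G#4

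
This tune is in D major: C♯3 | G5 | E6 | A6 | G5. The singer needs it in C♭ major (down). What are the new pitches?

Bb2 Fb5 Db6 Gb6 Fb5

From D down to C♭ is an augmented second; apply that to each pitch.
C#3 gives Bb2
G5 gives Fb5
E6 gives Db6
A6 gives Gb6
G5 gives Fb5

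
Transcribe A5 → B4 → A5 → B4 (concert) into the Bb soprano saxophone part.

The Bb soprano saxophone sounds a major second below written, so the written part must be a major second above concert — transpose each note up.
A5 becomes B5
B4 becomes C#5
A5 becomes B5
B4 becomes C#5

B5 C#5 B5 C#5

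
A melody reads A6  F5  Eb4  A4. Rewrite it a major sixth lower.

C6 Ab4 Gb3 C4

A6 down a major sixth is C6.
F5 down a major sixth is Ab4.
A major sixth down from Eb4 gives Gb3.
A4 down a major sixth is C4.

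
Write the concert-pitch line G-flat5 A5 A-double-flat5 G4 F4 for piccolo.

Gb4 A4 Abb4 G3 F3

The piccolo sounds a perfect octave above written, so the written part must be a perfect octave below concert — transpose each note down.
Gb5 -> Gb4
A5 -> A4
Abb5 -> Abb4
G4 -> G3
F4 -> F3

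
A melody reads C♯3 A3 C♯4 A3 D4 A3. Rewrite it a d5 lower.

F##2 D#3 F##3 D#3 G#3 D#3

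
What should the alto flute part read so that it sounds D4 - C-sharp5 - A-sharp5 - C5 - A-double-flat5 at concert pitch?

G4 F#5 D#6 F5 Dbb6

The alto flute sounds a perfect fourth below written, so the written part must be a perfect fourth above concert — transpose each note up.
D4 becomes G4
C#5 becomes F#5
A#5 becomes D#6
C5 becomes F5
Abb5 becomes Dbb6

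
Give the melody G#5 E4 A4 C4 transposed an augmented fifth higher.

D##6 B#4 E#5 G#4

G#5 up an augmented fifth is D##6.
An augmented fifth up from E4 gives B#4.
A4: a fifth up reaches E, and 8 semitones makes it E#5.
An augmented fifth up from C4 gives G#4.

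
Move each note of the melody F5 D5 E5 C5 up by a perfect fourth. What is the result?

Bb5 G5 A5 F5

F5 -> Bb5
D5 -> G5
E5 -> A5
C5 -> F5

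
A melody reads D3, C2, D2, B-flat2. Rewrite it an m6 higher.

D3: a sixth up reaches B, and 8 semitones makes it Bb3.
A minor sixth up from C2 gives Ab2.
D2: a sixth up reaches B, and 8 semitones makes it Bb2.
Bb2: a sixth up reaches G, and 8 semitones makes it Gb3.

Bb3 Ab2 Bb2 Gb3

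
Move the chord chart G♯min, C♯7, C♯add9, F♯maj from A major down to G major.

A major down to G major is a major second; each chord root moves by that interval while the quality stays the same.
G♯min: root G♯ down a major second → F#, giving F#min.
C♯7: root C♯ down a major second → B, giving B7.
C♯add9: root C♯ down a major second → B, giving Badd9.
F♯maj: root F♯ down a major second → E, giving Emaj.

F#min B7 Badd9 Emaj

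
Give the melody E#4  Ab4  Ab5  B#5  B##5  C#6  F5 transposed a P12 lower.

A#2 Db3 Db4 E#4 E##4 F#4 Bb3

A perfect twelfth down from E#4 gives A#2.
Ab4 down a perfect twelfth is Db3.
Ab5 down a perfect twelfth is Db4.
B#5: a twelfth down reaches E, and 19 semitones makes it E#4.
B##5: a twelfth down reaches E, and 19 semitones makes it E##4.
C#6: a twelfth down reaches F, and 19 semitones makes it F#4.
F5 down a perfect twelfth is Bb3.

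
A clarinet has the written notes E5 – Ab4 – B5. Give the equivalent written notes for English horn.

First find concert pitch: the A clarinet sounds a minor third below written, so E5 Ab4 B5 sounds C#5 F4 G#5.
Then write for English horn: it sounds a perfect fifth below written, so the part must be a perfect fifth above concert.
C#5 → G#5
F4 → C5
G#5 → D#6

G#5 C5 D#6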